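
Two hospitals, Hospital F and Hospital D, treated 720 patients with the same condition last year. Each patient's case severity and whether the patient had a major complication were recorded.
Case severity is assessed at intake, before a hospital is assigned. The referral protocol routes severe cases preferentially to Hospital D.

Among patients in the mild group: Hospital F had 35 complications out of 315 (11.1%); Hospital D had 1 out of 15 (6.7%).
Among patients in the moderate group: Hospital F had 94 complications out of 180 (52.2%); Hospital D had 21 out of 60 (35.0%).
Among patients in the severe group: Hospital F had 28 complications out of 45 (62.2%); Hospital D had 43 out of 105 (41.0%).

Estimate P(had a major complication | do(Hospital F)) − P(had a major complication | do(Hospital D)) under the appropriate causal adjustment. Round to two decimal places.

The imbalance in case severity arose from how patients were allocated, not from anything the hospital did; and case severity independently affects the outcome. The pooled gap is confounded — condition on case severity.
Adjusting over the population distribution of case severity: 0.458·(0.111−0.067) + 0.333·(0.522−0.350) + 0.208·(0.622−0.410) = +0.122.

+0.12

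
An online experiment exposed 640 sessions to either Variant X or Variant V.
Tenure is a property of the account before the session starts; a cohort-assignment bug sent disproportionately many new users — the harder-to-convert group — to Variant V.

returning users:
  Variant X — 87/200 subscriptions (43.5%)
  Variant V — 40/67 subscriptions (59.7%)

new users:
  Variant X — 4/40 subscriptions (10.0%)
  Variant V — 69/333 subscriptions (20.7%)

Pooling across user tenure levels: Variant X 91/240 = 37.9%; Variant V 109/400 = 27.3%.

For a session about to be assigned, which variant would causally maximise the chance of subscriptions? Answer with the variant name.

Variant V

User tenure is set before the variant has any effect — it is not caused by the variant — and it independently drives the outcome. That makes it a confounder, so the causal comparison is within user tenure levels.
Within each level — returning users: 43.5% vs 59.7%; new users: 10.0% vs 20.7% — Variant V is higher every time.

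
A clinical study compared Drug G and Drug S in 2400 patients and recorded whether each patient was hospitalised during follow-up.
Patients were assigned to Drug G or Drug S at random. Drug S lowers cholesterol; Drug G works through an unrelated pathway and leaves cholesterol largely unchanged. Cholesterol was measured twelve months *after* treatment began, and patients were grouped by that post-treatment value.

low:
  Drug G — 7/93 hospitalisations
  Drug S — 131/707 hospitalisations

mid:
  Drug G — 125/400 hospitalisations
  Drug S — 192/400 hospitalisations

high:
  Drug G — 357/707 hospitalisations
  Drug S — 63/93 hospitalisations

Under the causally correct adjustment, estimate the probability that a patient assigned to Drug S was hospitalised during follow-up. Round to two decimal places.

Within every cholesterol level Drug G has the lower rate, yet pooled Drug S does — Simpson's reversal.
Cholesterol here is a post-treatment variable shaped by the drug; conditioning on it would introduce bias rather than remove it. The overall comparison is the causal one.
So P(outcome | do(Drug S)) is just the pooled rate for Drug S: 386/1200 = 0.322.

0.32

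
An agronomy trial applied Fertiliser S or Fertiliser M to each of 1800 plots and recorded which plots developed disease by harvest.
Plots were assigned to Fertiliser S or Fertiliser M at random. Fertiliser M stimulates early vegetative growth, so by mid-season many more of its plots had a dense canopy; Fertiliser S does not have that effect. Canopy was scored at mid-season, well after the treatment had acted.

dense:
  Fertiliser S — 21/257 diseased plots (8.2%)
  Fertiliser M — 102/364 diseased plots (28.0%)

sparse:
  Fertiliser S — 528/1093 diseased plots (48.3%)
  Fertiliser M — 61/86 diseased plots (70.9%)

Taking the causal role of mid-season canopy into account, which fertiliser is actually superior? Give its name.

Stratifying would compare fertilisers among plots the fertilisers themselves sorted into mid-season canopy groups — a form of selection on an intermediate. The unconditioned pooled rates give the total causal effect.
Pooled: Fertiliser S 40.7% vs Fertiliser M 36.2%; Fertiliser M is lower overall.

Fertiliser M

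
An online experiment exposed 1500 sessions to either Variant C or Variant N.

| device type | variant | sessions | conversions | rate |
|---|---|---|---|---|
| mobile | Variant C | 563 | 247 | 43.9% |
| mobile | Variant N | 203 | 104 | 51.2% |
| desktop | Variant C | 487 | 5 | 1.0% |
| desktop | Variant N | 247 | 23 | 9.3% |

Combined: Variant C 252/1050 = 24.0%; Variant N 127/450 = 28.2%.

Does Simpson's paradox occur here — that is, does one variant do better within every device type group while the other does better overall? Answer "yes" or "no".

no

Within each device type level (mobile 43.9% vs 51.2%; desktop 1.0% vs 9.3%), Variant N has the higher rate every time. Pooled: 24.0% vs 28.2% — Variant N has the higher rate overall. They agree.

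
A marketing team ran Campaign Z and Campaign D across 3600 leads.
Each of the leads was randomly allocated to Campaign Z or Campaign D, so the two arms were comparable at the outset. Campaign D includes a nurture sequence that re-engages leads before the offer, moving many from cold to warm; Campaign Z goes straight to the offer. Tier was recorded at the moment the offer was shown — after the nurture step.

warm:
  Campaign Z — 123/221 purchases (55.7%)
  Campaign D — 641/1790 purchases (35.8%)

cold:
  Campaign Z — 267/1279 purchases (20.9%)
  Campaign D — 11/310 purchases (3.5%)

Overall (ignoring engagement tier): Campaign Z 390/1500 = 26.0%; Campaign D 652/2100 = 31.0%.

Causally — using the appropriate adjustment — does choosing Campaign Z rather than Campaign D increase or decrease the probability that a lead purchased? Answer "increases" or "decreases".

Campaign Z is higher inside every engagement tier stratum but Campaign D is higher in aggregate. Whether to stratify depends on how engagement tier relates to the campaign.
Engagement tier is recorded after the campaign and is itself shifted by it — it sits on the causal path from campaign to outcome. Conditioning on a mediator would strip out part of the effect we want; the pooled comparison gives the total causal effect.
Pooled: Campaign Z 26.0% vs Campaign D 31.0%; Campaign D is higher overall.

decreases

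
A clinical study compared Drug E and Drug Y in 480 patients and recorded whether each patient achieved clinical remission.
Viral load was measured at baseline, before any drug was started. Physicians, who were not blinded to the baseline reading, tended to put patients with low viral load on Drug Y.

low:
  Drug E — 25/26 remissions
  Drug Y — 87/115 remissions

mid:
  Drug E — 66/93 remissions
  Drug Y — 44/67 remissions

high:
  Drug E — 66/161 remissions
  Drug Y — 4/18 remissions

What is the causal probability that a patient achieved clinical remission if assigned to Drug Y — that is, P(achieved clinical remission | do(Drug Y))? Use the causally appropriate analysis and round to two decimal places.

0.52

The stratified and pooled comparisons disagree (Drug E wins within each viral load; Drug Y wins overall), so the answer turns on the causal role of viral load.
Here viral load is a common cause — it drives both which drug a case falls under and the outcome. The crude comparison mixes populations; the stratum-specific rates are the causally relevant ones.
Standardising Drug Y to the population viral load mix: 0.294·87/115 + 0.333·44/67 + 0.373·4/18 = 0.524.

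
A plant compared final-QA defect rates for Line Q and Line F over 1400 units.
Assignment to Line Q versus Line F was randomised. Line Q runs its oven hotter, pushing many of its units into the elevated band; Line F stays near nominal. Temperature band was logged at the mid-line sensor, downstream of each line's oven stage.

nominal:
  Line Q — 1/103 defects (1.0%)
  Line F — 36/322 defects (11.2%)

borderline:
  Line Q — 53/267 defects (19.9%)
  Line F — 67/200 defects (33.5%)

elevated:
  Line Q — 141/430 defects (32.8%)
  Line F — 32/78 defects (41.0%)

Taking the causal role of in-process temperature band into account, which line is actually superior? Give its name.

Line F

The stratified and pooled comparisons disagree (Line Q wins within each in-process temperature band; Line F wins overall), so the answer turns on the causal role of in-process temperature band.
In-process temperature band is downstream of the line. One should not condition on a consequence of treatment, so the overall rates are the right comparison.
Pooled: Line Q 24.4% vs Line F 22.5%; Line F is lower overall.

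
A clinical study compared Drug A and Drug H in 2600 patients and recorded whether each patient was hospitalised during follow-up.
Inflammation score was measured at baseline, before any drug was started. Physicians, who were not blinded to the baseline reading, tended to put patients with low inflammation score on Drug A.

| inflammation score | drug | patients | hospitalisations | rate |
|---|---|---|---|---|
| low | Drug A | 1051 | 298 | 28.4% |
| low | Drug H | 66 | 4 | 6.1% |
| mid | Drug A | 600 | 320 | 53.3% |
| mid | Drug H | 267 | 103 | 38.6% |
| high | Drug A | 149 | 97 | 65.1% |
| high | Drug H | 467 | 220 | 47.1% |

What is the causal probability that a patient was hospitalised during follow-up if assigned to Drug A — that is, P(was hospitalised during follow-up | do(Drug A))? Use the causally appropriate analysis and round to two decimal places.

The inflammation score-specific comparison favours Drug H throughout, but the pooled figures favour Drug A. The question is whether to condition on inflammation score.
Since inflammation score is a pre-existing factor (not a product of the drug) and it affects the outcome on its own, it is a confounder. The stratified rates, not the pooled rate, identify the causal effect.
Standardising Drug A to the population inflammation score mix: 0.430·298/1051 + 0.333·320/600 + 0.237·97/149 = 0.454.

0.45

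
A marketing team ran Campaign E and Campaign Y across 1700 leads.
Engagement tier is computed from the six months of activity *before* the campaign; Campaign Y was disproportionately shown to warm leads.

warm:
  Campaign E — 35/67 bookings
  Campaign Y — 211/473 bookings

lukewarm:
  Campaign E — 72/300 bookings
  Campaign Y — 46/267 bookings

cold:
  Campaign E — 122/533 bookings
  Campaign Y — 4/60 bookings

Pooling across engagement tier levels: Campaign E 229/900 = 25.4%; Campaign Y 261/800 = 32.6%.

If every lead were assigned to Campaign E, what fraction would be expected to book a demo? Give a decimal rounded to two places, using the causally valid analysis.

0.33

Here engagement tier is a common cause — it drives both which campaign a case falls under and the outcome. The crude comparison mixes populations; the stratum-specific rates are the causally relevant ones.
Standardising Campaign E to the population engagement tier mix: 0.318·35/67 + 0.334·72/300 + 0.349·122/533 = 0.326.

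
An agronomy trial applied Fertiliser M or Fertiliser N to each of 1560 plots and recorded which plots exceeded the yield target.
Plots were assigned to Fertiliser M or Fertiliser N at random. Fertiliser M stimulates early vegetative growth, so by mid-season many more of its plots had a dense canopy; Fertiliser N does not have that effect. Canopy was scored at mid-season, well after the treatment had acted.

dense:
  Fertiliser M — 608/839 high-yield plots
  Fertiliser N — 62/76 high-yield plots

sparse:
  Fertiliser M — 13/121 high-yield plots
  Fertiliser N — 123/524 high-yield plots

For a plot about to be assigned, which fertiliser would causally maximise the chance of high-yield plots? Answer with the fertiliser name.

Fertiliser M

Fertiliser N is higher inside every mid-season canopy stratum but Fertiliser M is higher in aggregate. Whether to stratify depends on how mid-season canopy relates to the fertiliser.
Stratifying would compare fertilisers among plots the fertilisers themselves sorted into mid-season canopy groups — a form of selection on an intermediate. The unconditioned pooled rates give the total causal effect.
Pooled: Fertiliser M 64.7% vs Fertiliser N 30.8%; Fertiliser M is higher overall.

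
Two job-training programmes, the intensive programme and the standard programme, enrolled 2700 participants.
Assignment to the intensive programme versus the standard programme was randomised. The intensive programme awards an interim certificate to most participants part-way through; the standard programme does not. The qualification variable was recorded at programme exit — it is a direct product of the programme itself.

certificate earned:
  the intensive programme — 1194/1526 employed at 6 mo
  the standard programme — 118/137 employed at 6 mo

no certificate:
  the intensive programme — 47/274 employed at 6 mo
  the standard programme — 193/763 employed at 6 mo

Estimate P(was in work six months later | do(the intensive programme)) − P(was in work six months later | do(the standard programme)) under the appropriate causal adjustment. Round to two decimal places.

Within every qualification attained during the programme level the standard programme has the higher rate, yet pooled the intensive programme does — Simpson's reversal.
Qualification attained during the programme lies on the pathway programme → qualification attained during the programme → outcome, so adjusting for it blocks the indirect effect. For the total causal effect of programme, use the unadjusted pooled rates.
The causal difference is the pooled difference: 0.689 − 0.346 = +0.344.

+0.34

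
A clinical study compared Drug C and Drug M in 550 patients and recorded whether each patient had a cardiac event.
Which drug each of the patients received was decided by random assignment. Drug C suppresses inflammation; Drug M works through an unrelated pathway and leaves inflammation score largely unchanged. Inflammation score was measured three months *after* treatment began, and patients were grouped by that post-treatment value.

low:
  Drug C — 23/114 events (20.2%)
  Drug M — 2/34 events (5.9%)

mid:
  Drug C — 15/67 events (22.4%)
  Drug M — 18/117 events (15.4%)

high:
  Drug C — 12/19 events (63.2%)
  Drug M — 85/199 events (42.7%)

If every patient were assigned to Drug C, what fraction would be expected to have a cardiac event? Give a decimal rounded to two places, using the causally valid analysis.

Because the drug influences inflammation score, inflammation score is a post-treatment mediator, not a confounder. Stratifying on it would bias the estimate; the causal effect is the crude pooled difference.
So P(outcome | do(Drug C)) is just the pooled rate for Drug C: 50/200 = 0.250.

0.25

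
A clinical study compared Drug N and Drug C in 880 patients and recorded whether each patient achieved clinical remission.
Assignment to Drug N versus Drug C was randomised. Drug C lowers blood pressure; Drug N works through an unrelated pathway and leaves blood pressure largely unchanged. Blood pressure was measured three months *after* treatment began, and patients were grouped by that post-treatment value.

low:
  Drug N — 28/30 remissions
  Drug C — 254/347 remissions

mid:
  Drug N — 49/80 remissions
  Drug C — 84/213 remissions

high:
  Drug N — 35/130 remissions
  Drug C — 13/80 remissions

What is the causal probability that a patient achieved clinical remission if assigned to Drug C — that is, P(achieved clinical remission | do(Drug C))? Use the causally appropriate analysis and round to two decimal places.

0.55

Blood pressure lies on the pathway drug → blood pressure → outcome, so adjusting for it blocks the indirect effect. For the total causal effect of drug, use the unadjusted pooled rates.
So P(outcome | do(Drug C)) is just the pooled rate for Drug C: 351/640 = 0.548.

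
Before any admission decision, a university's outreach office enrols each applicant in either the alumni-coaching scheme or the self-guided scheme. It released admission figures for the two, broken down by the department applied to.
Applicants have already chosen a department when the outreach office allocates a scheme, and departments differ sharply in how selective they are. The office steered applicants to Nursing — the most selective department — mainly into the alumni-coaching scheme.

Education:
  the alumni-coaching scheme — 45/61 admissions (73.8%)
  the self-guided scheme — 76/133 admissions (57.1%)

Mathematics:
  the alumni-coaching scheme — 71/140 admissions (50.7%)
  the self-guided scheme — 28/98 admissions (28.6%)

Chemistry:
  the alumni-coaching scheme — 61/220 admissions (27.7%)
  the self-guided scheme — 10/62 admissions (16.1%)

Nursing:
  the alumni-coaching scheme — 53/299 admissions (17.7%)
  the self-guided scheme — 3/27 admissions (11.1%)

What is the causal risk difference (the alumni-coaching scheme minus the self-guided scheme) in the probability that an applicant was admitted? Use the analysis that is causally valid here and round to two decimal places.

+0.13

Here department is a common cause — it drives both which outreach scheme a case falls under and the outcome. The crude comparison mixes populations; the stratum-specific rates are the causally relevant ones.
Adjusting over the population distribution of department: 0.187·(0.738−0.571) + 0.229·(0.507−0.286) + 0.271·(0.277−0.161) + 0.313·(0.177−0.111) = +0.134.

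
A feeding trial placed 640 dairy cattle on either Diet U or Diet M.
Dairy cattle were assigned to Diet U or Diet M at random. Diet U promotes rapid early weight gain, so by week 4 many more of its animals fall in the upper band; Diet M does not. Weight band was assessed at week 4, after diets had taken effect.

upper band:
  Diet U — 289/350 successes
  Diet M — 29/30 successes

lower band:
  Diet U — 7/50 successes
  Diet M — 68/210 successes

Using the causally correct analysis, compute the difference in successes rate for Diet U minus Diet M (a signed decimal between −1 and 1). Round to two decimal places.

The week-4 weight band-specific comparison favours Diet M throughout, but the pooled figures favour Diet U. The question is whether to condition on week-4 weight band.
Week-4 weight band lies on the pathway diet → week-4 weight band → outcome, so adjusting for it blocks the indirect effect. For the total causal effect of diet, use the unadjusted pooled rates.
The causal difference is the pooled difference: 0.740 − 0.404 = +0.336.

+0.34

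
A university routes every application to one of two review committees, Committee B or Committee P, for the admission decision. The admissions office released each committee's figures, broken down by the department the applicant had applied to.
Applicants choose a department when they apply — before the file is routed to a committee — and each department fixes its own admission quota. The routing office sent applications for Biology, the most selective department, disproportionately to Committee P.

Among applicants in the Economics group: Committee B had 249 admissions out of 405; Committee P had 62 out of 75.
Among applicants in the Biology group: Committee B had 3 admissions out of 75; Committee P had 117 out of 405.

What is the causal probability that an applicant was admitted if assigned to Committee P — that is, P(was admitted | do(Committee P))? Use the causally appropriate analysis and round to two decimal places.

Committee P is higher inside every department stratum but Committee B is higher in aggregate. Whether to stratify depends on how department relates to the review committee.
Department satisfies the back-door criterion: it is not a descendant of the review committee, and it blocks the spurious path from review committee to outcome. Adjusting for it (i.e., using the within-department rates) gives the causal effect.
Standardising Committee P to the population department mix: 0.500·62/75 + 0.500·117/405 = 0.558.

0.56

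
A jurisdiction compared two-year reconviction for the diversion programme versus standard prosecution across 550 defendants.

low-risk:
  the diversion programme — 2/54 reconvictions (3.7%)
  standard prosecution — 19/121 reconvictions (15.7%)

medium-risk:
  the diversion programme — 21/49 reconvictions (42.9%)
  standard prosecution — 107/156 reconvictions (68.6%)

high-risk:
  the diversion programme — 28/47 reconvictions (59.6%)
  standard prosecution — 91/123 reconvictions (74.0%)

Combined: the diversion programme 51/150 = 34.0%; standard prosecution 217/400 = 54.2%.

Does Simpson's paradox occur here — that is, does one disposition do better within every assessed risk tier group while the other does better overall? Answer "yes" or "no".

Within each assessed risk tier level (low-risk 3.7% vs 15.7%; medium-risk 42.9% vs 68.6%; high-risk 59.6% vs 74.0%), the diversion programme has the lower rate every time. Pooled: 34.0% vs 54.2% — the diversion programme has the lower rate overall. They agree.

no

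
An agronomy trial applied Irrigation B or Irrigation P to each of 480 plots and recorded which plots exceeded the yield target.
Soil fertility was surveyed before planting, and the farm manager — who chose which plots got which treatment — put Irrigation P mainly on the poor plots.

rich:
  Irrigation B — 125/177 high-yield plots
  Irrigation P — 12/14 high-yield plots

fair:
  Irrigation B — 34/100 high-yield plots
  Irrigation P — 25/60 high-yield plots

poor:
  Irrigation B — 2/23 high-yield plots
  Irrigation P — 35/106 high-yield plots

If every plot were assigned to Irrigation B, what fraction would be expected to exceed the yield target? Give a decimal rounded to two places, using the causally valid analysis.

0.42

Within every soil fertility level Irrigation P has the higher rate, yet pooled Irrigation B does — Simpson's reversal.
Soil fertility differs across irrigations for reasons unrelated to any effect of the irrigation itself, and it separately predicts the outcome — a classic confounder. We must compare within soil fertility levels.
Standardising Irrigation B to the population soil fertility mix: 0.398·125/177 + 0.333·34/100 + 0.269·2/23 = 0.418.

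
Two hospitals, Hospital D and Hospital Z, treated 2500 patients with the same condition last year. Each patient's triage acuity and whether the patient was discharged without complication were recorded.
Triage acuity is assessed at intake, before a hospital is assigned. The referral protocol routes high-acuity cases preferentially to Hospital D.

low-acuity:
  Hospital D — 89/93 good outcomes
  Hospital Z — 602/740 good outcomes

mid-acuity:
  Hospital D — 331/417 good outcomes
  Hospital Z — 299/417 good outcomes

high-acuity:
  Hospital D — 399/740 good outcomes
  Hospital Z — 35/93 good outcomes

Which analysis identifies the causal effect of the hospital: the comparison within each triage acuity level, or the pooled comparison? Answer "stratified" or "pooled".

stratified

Since triage acuity is a pre-existing factor (not a product of the hospital) and it affects the outcome on its own, it is a confounder. The stratified rates, not the pooled rate, identify the causal effect.
Within each level — low-acuity: 95.7% vs 81.4%; mid-acuity: 79.4% vs 71.7%; high-acuity: 53.9% vs 37.6% — Hospital D is higher every time.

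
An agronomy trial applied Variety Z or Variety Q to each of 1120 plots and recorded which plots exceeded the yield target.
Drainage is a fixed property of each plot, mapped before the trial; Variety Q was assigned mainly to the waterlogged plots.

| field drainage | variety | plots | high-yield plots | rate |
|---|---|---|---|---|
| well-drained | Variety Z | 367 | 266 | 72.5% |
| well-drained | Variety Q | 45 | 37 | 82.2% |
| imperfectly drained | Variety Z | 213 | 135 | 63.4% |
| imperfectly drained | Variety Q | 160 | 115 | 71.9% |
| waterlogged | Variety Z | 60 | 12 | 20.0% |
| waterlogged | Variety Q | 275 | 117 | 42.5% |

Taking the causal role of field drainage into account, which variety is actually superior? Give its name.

Variety Q

The field drainage-specific comparison favours Variety Q throughout, but the pooled figures favour Variety Z. The question is whether to condition on field drainage.
Field drainage differs across varietys for reasons unrelated to any effect of the variety itself, and it separately predicts the outcome — a classic confounder. We must compare within field drainage levels.
Within each level — well-drained: 72.5% vs 82.2%; imperfectly drained: 63.4% vs 71.9%; waterlogged: 20.0% vs 42.5% — Variety Q is higher every time.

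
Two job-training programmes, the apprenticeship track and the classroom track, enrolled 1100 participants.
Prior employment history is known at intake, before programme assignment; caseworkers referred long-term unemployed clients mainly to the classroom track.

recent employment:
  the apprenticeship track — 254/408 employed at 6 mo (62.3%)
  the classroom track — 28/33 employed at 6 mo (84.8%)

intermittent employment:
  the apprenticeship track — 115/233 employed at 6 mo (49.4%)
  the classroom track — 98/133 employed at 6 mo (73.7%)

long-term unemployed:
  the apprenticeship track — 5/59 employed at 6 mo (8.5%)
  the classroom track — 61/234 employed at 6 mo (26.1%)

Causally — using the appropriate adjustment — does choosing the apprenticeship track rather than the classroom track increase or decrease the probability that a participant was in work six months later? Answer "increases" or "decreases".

decreases

Nothing the programme does changes prior employment history; the imbalance is an allocation artefact. With prior employment history also predicting the outcome, the pooled figure is confounded, and the within-stratum comparison is the causal one.
Within each level — recent employment: 62.3% vs 84.8%; intermittent employment: 49.4% vs 73.7%; long-term unemployed: 8.5% vs 26.1% — the classroom track is higher every time.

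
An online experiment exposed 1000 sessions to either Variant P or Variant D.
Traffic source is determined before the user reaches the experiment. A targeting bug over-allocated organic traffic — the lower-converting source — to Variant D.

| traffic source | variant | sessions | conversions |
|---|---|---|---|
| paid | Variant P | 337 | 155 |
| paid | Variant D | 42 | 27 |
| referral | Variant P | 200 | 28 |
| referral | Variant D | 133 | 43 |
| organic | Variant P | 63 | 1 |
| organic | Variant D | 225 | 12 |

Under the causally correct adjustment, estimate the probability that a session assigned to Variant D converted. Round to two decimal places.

0.37

Traffic source satisfies the back-door criterion: it is not a descendant of the variant, and it blocks the spurious path from variant to outcome. Adjusting for it (i.e., using the within-traffic source rates) gives the causal effect.
Standardising Variant D to the population traffic source mix: 0.379·27/42 + 0.333·43/133 + 0.288·12/225 = 0.367.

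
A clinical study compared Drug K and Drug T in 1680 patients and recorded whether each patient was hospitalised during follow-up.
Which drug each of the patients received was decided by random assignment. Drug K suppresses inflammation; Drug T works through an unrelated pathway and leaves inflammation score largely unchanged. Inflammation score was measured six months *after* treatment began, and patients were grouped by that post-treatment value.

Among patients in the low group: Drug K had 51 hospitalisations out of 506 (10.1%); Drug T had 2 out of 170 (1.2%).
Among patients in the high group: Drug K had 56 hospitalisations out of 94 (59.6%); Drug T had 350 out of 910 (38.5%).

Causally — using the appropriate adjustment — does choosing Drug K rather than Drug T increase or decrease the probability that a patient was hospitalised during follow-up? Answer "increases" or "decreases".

decreases

The stratified and pooled comparisons disagree (Drug T wins within each inflammation score; Drug K wins overall), so the answer turns on the causal role of inflammation score.
Because the drug influences inflammation score, inflammation score is a post-treatment mediator, not a confounder. Stratifying on it would bias the estimate; the causal effect is the crude pooled difference.
Pooled: Drug K 17.8% vs Drug T 32.6%; Drug K is lower overall.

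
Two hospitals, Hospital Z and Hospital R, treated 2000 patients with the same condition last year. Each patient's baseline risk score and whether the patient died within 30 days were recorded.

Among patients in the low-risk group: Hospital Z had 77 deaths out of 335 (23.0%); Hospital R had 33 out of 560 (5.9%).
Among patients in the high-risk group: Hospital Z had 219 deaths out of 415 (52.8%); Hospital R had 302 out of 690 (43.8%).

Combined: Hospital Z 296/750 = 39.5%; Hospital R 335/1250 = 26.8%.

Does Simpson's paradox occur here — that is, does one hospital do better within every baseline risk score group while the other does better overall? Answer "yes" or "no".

no

Within each baseline risk score level (low-risk 23.0% vs 5.9%; high-risk 52.8% vs 43.8%), Hospital R has the lower rate every time. Pooled: 39.5% vs 26.8% — Hospital R has the lower rate overall. They agree.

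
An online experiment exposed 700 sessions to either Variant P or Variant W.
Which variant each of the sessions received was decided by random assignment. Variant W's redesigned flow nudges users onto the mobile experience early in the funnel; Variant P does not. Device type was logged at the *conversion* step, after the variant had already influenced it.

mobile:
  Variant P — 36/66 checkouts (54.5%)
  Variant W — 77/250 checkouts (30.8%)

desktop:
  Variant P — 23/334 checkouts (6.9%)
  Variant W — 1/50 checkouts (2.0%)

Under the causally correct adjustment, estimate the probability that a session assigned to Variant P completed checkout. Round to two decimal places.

Within every device type level Variant P has the higher rate, yet pooled Variant W does — Simpson's reversal.
Device type here is a post-treatment variable shaped by the variant; conditioning on it would introduce bias rather than remove it. The overall comparison is the causal one.
So P(outcome | do(Variant P)) is just the pooled rate for Variant P: 59/400 = 0.147.

0.15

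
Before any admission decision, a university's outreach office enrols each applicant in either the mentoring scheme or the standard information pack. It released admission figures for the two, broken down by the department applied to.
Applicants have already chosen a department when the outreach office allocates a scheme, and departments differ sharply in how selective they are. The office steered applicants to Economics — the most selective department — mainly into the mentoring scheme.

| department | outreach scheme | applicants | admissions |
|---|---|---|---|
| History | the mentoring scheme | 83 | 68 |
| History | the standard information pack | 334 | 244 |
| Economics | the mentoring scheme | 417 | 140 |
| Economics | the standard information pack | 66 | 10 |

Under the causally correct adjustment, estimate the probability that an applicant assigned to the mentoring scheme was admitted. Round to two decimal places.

0.56

The department-specific comparison favours the mentoring scheme throughout, but the pooled figures favour the standard information pack. The question is whether to condition on department.
Nothing the outreach scheme does changes department; the imbalance is an allocation artefact. With department also predicting the outcome, the pooled figure is confounded, and the within-stratum comparison is the causal one.
Standardising the mentoring scheme to the population department mix: 0.463·68/83 + 0.537·140/417 = 0.560.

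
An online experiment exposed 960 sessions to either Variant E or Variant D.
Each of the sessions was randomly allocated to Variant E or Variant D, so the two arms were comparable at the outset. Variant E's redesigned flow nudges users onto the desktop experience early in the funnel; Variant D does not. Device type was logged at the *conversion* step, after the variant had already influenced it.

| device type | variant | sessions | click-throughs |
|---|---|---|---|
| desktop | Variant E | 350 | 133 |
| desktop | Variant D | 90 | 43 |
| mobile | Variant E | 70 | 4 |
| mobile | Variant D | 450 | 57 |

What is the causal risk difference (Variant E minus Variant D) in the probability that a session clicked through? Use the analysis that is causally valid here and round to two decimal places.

Because the variant influences device type, device type is a post-treatment mediator, not a confounder. Stratifying on it would bias the estimate; the causal effect is the crude pooled difference.
The causal difference is the pooled difference: 0.326 − 0.185 = +0.141.

+0.14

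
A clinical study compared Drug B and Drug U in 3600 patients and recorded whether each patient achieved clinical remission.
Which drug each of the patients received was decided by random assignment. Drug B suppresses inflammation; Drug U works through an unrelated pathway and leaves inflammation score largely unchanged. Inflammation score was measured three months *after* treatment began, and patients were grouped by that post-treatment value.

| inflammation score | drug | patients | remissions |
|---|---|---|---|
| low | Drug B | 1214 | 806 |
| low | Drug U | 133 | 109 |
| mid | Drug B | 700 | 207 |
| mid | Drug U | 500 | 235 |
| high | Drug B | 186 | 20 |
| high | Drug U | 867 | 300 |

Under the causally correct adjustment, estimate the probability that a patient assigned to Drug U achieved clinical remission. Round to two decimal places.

The inflammation score-specific comparison favours Drug U throughout, but the pooled figures favour Drug B. The question is whether to condition on inflammation score.
Stratifying would compare drugs among patients the drugs themselves sorted into inflammation score groups — a form of selection on an intermediate. The unconditioned pooled rates give the total causal effect.
So P(outcome | do(Drug U)) is just the pooled rate for Drug U: 644/1500 = 0.429.

0.43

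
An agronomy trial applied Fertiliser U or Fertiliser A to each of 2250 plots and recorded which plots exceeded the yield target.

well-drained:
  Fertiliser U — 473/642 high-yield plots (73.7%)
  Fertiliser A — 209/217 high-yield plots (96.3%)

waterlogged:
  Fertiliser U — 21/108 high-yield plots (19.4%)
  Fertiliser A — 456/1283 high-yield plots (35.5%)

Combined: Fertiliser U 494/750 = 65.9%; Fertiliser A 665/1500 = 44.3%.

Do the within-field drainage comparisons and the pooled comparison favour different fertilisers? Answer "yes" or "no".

yes

Within each field drainage level (well-drained 73.7% vs 96.3%; waterlogged 19.4% vs 35.5%), Fertiliser A has the higher rate every time. Pooled: 65.9% vs 44.3% — Fertiliser U has the higher rate overall. The two comparisons disagree.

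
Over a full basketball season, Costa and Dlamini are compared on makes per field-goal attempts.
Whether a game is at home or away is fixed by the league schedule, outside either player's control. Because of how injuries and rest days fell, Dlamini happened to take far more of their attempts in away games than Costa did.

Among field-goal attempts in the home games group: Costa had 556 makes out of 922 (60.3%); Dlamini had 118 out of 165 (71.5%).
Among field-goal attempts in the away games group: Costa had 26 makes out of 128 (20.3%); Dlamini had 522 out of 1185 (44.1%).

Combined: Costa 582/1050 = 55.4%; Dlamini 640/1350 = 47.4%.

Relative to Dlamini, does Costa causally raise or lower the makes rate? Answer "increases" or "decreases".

decreases

Here game venue is a common cause — it drives both which player a case falls under and the outcome. The crude comparison mixes populations; the stratum-specific rates are the causally relevant ones.
Within each level — home games: 60.3% vs 71.5%; away games: 20.3% vs 44.1% — Dlamini is higher every time.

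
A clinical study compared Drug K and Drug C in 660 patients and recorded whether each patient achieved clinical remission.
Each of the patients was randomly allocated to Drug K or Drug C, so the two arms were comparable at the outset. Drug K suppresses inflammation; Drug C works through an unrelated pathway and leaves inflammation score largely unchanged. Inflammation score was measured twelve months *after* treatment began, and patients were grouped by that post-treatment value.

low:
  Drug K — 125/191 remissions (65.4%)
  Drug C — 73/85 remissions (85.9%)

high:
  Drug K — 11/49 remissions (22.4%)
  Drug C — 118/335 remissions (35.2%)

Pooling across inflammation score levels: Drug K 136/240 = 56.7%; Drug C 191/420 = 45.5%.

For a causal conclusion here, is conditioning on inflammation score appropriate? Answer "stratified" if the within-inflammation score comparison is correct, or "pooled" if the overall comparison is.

pooled

Because the drug influences inflammation score, inflammation score is a post-treatment mediator, not a confounder. Stratifying on it would bias the estimate; the causal effect is the crude pooled difference.
Pooled: Drug K 56.7% vs Drug C 45.5%; Drug K is higher overall.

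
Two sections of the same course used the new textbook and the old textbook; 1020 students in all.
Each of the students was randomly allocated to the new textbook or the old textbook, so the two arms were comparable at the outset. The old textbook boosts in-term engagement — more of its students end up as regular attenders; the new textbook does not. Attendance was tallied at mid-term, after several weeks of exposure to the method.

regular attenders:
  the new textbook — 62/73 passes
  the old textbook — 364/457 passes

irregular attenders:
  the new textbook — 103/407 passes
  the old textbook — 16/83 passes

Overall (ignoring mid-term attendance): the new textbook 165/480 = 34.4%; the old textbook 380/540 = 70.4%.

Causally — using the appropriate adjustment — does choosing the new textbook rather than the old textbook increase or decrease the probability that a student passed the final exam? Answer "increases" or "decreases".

decreases

Because the teaching method influences mid-term attendance, mid-term attendance is a post-treatment mediator, not a confounder. Stratifying on it would bias the estimate; the causal effect is the crude pooled difference.
Pooled: the new textbook 34.4% vs the old textbook 70.4%; the old textbook is higher overall.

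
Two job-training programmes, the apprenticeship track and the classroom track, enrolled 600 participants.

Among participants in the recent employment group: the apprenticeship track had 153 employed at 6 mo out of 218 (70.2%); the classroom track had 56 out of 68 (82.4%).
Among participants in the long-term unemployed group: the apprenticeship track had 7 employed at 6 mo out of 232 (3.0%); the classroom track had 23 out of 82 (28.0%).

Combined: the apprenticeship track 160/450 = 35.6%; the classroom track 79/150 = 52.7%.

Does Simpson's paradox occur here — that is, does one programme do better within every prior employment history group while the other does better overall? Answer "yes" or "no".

no

Within each prior employment history level (recent employment 70.2% vs 82.4%; long-term unemployed 3.0% vs 28.0%), the classroom track has the higher rate every time. Pooled: 35.6% vs 52.7% — the classroom track has the higher rate overall. They agree.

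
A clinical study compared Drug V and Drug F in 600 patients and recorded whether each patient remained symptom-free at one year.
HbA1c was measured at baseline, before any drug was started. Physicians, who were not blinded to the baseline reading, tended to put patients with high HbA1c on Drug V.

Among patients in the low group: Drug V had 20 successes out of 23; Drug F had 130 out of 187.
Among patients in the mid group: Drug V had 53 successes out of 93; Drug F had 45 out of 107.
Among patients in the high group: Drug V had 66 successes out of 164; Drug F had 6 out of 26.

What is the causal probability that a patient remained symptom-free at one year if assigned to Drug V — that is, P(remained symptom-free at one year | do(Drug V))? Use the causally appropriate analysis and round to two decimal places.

Drug V is higher inside every HbA1c stratum but Drug F is higher in aggregate. Whether to stratify depends on how HbA1c relates to the drug.
The imbalance in HbA1c arose from how patients were allocated, not from anything the drug did; and HbA1c independently affects the outcome. The pooled gap is confounded — condition on HbA1c.
Standardising Drug V to the population HbA1c mix: 0.350·20/23 + 0.333·53/93 + 0.317·66/164 = 0.622.

0.62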